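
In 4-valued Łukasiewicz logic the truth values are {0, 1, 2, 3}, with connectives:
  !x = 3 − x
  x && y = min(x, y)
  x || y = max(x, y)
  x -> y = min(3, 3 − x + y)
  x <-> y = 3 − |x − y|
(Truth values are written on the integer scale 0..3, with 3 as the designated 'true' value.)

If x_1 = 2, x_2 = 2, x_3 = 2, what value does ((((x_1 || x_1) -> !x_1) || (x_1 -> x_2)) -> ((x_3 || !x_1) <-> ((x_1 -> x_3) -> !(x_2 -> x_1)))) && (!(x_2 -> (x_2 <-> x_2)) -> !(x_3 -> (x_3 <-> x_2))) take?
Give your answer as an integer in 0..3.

x_1 || x_1 = 2 || 2 = 2
!x_1 = !2 = 1
(x_1 || x_1) -> !x_1 = 2 -> 1 = 2
x_1 -> x_2 = 2 -> 2 = 3
((x_1 || x_1) -> !x_1) || (x_1 -> x_2) = 2 || 3 = 3
!x_1 = !2 = 1
x_3 || !x_1 = 2 || 1 = 2
x_1 -> x_3 = 2 -> 2 = 3
x_2 -> x_1 = 2 -> 2 = 3
!(x_2 -> x_1) = !3 = 0
(x_1 -> x_3) -> !(x_2 -> x_1) = 3 -> 0 = 0
(x_3 || !x_1) <-> ((x_1 -> x_3) -> !(x_2 -> x_1)) = 2 <-> 0 = 1
(((x_1 || x_1) -> !x_1) || (x_1 -> x_2)) -> ((x_3 || !x_1) <-> ((x_1 -> x_3) -> !(x_2 -> x_1))) = 3 -> 1 = 1
x_2 <-> x_2 = 2 <-> 2 = 3
x_2 -> (x_2 <-> x_2) = 2 -> 3 = 3
!(x_2 -> (x_2 <-> x_2)) = !3 = 0
x_3 <-> x_2 = 2 <-> 2 = 3
x_3 -> (x_3 <-> x_2) = 2 -> 3 = 3
!(x_3 -> (x_3 <-> x_2)) = !3 = 0
!(x_2 -> (x_2 <-> x_2)) -> !(x_3 -> (x_3 <-> x_2)) = 0 -> 0 = 3
((((x_1 || x_1) -> !x_1) || (x_1 -> x_2)) -> ((x_3 || !x_1) <-> ((x_1 -> x_3) -> !(x_2 -> x_1)))) && (!(x_2 -> (x_2 <-> x_2)) -> !(x_3 -> (x_3 <-> x_2))) = 1 && 3 = 1

1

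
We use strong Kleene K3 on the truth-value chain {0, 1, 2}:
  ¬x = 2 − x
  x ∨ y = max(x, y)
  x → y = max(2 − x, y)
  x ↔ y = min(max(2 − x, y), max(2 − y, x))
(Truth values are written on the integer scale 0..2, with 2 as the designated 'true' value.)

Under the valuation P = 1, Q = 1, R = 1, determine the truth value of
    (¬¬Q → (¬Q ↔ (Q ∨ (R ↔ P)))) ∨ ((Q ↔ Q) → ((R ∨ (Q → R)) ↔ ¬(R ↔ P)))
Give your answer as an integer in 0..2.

1

¬Q = ¬1 = 1
¬¬Q = ¬1 = 1
¬Q = ¬1 = 1
R ↔ P = 1 ↔ 1 = 1
Q ∨ (R ↔ P) = 1 ∨ 1 = 1
¬Q ↔ (Q ∨ (R ↔ P)) = 1 ↔ 1 = 1
¬¬Q → (¬Q ↔ (Q ∨ (R ↔ P))) = 1 → 1 = 1
Q ↔ Q = 1 ↔ 1 = 1
Q → R = 1 → 1 = 1
R ∨ (Q → R) = 1 ∨ 1 = 1
R ↔ P = 1 ↔ 1 = 1
¬(R ↔ P) = ¬1 = 1
(R ∨ (Q → R)) ↔ ¬(R ↔ P) = 1 ↔ 1 = 1
(Q ↔ Q) → ((R ∨ (Q → R)) ↔ ¬(R ↔ P)) = 1 → 1 = 1
(¬¬Q → (¬Q ↔ (Q ∨ (R ↔ P)))) ∨ ((Q ↔ Q) → ((R ∨ (Q → R)) ↔ ¬(R ↔ P))) = 1 ∨ 1 = 1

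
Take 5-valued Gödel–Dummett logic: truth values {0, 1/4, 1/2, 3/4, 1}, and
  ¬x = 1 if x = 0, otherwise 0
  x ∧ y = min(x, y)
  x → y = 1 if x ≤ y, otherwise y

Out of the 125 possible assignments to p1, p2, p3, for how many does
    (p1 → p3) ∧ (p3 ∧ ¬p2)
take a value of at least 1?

5

value 1: 5 assignments (counts)
value 3/4: 5 assignments
value 1/2: 5 assignments
value 1/4: 5 assignments
value 0: 105 assignments
So 5 of the 125 assignments meet the threshold.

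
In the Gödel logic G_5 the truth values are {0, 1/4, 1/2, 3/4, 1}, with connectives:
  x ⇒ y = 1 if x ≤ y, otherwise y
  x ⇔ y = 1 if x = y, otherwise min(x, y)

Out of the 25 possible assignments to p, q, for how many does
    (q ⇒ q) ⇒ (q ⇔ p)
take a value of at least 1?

5

value 1: 5 assignments (counts)
value 3/4: 2 assignments
value 1/2: 4 assignments
value 1/4: 6 assignments
value 0: 8 assignments
So 5 of the 25 assignments meet the threshold.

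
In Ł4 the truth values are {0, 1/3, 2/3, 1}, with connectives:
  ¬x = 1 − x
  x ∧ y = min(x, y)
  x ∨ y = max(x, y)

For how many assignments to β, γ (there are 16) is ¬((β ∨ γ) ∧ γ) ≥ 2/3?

β = 0, γ = 0 ↦ 1  ≥
β = 0, γ = 1/3 ↦ 2/3  ≥
β = 0, γ = 2/3 ↦ 1/3  <
β = 0, γ = 1 ↦ 0  <
β = 1/3, γ = 0 ↦ 1  ≥
β = 1/3, γ = 1/3 ↦ 2/3  ≥
β = 1/3, γ = 2/3 ↦ 1/3  <
β = 1/3, γ = 1 ↦ 0  <
β = 2/3, γ = 0 ↦ 1  ≥
β = 2/3, γ = 1/3 ↦ 2/3  ≥
β = 2/3, γ = 2/3 ↦ 1/3  <
β = 2/3, γ = 1 ↦ 0  <
β = 1, γ = 0 ↦ 1  ≥
β = 1, γ = 1/3 ↦ 2/3  ≥
β = 1, γ = 2/3 ↦ 1/3  <
β = 1, γ = 1 ↦ 0  <
So 8 of the 16 assignments meet the threshold.

8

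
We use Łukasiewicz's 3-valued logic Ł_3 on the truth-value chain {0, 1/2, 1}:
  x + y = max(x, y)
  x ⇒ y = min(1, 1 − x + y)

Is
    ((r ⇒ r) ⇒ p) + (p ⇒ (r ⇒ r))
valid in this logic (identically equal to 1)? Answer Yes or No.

Yes

p = 0, r = 0 ↦ 1
p = 0, r = 1/2 ↦ 1
p = 0, r = 1 ↦ 1
p = 1/2, r = 0 ↦ 1
p = 1/2, r = 1/2 ↦ 1
p = 1/2, r = 1 ↦ 1
p = 1, r = 0 ↦ 1
p = 1, r = 1/2 ↦ 1
p = 1, r = 1 ↦ 1
Every assignment gives a value ≥ 1.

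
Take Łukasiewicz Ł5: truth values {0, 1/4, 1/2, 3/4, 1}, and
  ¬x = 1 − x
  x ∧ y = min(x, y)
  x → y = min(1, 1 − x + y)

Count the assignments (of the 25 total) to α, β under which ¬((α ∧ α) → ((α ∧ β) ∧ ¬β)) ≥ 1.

2

value 1: 2 assignments (counts)
value 3/4: 4 assignments
value 1/2: 5 assignments
value 1/4: 5 assignments
value 0: 9 assignments
So 2 of the 25 assignments meet the threshold.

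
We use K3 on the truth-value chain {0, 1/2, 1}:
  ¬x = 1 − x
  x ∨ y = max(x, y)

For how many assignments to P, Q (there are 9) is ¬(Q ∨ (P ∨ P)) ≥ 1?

P = 0, Q = 0 ↦ 1  ≥
P = 0, Q = 1/2 ↦ 1/2  <
P = 0, Q = 1 ↦ 0  <
P = 1/2, Q = 0 ↦ 1/2  <
P = 1/2, Q = 1/2 ↦ 1/2  <
P = 1/2, Q = 1 ↦ 0  <
P = 1, Q = 0 ↦ 0  <
P = 1, Q = 1/2 ↦ 0  <
P = 1, Q = 1 ↦ 0  <
So 1 of the 9 assignments meets the threshold.

1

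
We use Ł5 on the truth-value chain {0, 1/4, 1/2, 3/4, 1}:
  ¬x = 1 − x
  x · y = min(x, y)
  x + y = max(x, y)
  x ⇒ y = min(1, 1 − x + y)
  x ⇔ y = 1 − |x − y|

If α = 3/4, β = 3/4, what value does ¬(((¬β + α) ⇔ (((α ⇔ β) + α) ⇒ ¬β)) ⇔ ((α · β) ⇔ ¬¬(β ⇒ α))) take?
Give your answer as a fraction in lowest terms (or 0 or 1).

¬β = ¬3/4 = 1/4
¬β + α = 1/4 + 3/4 = 3/4
α ⇔ β = 3/4 ⇔ 3/4 = 1
(α ⇔ β) + α = 1 + 3/4 = 1
¬β = ¬3/4 = 1/4
((α ⇔ β) + α) ⇒ ¬β = 1 ⇒ 1/4 = 1/4
(¬β + α) ⇔ (((α ⇔ β) + α) ⇒ ¬β) = 3/4 ⇔ 1/4 = 1/2
α · β = 3/4 · 3/4 = 3/4
β ⇒ α = 3/4 ⇒ 3/4 = 1
¬(β ⇒ α) = ¬1 = 0
¬¬(β ⇒ α) = ¬0 = 1
(α · β) ⇔ ¬¬(β ⇒ α) = 3/4 ⇔ 1 = 3/4
((¬β + α) ⇔ (((α ⇔ β) + α) ⇒ ¬β)) ⇔ ((α · β) ⇔ ¬¬(β ⇒ α)) = 1/2 ⇔ 3/4 = 3/4
¬(((¬β + α) ⇔ (((α ⇔ β) + α) ⇒ ¬β)) ⇔ ((α · β) ⇔ ¬¬(β ⇒ α))) = ¬3/4 = 1/4

1/4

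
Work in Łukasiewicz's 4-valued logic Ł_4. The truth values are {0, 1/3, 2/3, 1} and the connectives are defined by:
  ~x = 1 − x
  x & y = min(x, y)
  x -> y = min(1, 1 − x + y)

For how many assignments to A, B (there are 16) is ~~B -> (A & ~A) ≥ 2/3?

A = 0, B = 0 ↦ 1  ≥
A = 0, B = 1/3 ↦ 2/3  ≥
A = 0, B = 2/3 ↦ 1/3  <
A = 0, B = 1 ↦ 0  <
A = 1/3, B = 0 ↦ 1  ≥
A = 1/3, B = 1/3 ↦ 1  ≥
A = 1/3, B = 2/3 ↦ 2/3  ≥
A = 1/3, B = 1 ↦ 1/3  <
A = 2/3, B = 0 ↦ 1  ≥
A = 2/3, B = 1/3 ↦ 1  ≥
A = 2/3, B = 2/3 ↦ 2/3  ≥
A = 2/3, B = 1 ↦ 1/3  <
A = 1, B = 0 ↦ 1  ≥
A = 1, B = 1/3 ↦ 2/3  ≥
A = 1, B = 2/3 ↦ 1/3  <
A = 1, B = 1 ↦ 0  <
So 10 of the 16 assignments meet the threshold.

10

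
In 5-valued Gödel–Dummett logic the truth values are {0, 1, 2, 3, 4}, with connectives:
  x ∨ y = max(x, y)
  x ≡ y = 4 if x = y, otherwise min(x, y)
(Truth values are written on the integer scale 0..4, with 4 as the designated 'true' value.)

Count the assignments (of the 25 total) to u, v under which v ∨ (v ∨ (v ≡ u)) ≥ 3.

13

value 4: 9 assignments (counts)
value 3: 4 assignments (counts)
value 2: 4 assignments
value 1: 4 assignments
value 0: 4 assignments
So 13 of the 25 assignments meet the threshold.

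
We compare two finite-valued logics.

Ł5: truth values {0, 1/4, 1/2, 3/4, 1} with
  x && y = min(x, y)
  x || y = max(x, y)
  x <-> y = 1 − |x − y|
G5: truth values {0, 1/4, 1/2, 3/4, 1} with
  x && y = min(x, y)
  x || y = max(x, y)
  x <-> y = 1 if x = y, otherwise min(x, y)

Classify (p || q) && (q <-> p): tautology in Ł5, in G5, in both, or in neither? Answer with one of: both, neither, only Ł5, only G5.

In Ł5: at p = 0, q = 0 the value is 0 — not a tautology.
In G5: at p = 0, q = 0 the value is 0 — not a tautology.

neither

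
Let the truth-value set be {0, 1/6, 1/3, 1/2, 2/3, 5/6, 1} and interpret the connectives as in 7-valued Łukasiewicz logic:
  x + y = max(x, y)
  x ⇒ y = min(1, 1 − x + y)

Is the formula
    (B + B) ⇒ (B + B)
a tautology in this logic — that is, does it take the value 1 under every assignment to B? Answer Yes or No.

Yes

B = 0 ↦ 1
B = 1/6 ↦ 1
B = 1/3 ↦ 1
B = 1/2 ↦ 1
B = 2/3 ↦ 1
B = 5/6 ↦ 1
B = 1 ↦ 1
Every assignment gives a value ≥ 1.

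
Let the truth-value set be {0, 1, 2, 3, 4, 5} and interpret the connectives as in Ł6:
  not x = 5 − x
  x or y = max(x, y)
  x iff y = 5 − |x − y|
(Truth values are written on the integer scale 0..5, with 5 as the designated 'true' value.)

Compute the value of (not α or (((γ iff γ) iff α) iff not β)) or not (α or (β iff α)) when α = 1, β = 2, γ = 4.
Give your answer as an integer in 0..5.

not α = not 1 = 4
γ iff γ = 4 iff 4 = 5
(γ iff γ) iff α = 5 iff 1 = 1
not β = not 2 = 3
((γ iff γ) iff α) iff not β = 1 iff 3 = 3
not α or (((γ iff γ) iff α) iff not β) = 4 or 3 = 4
β iff α = 2 iff 1 = 4
α or (β iff α) = 1 or 4 = 4
not (α or (β iff α)) = not 4 = 1
(not α or (((γ iff γ) iff α) iff not β)) or not (α or (β iff α)) = 4 or 1 = 4

4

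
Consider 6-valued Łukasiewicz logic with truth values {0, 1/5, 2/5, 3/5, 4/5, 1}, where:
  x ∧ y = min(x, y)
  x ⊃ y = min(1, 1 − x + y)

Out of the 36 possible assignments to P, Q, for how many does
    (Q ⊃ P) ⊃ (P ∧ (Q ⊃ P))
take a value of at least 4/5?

20

value 1: 11 assignments (counts)
value 4/5: 9 assignments (counts)
value 3/5: 7 assignments
value 2/5: 5 assignments
value 1/5: 3 assignments
value 0: 1 assignment
So 20 of the 36 assignments meet the threshold.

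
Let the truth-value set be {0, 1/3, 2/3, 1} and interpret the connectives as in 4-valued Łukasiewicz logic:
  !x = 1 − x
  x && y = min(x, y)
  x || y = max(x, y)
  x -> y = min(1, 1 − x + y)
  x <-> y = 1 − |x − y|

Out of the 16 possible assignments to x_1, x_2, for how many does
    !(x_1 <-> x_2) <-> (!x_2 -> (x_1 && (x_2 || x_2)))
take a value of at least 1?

5

x_1 = 0, x_2 = 0 ↦ 1  ≥
x_1 = 0, x_2 = 1/3 ↦ 1  ≥
x_1 = 0, x_2 = 2/3 ↦ 1  ≥
x_1 = 0, x_2 = 1 ↦ 1  ≥
x_1 = 1/3, x_2 = 0 ↦ 2/3  <
x_1 = 1/3, x_2 = 1/3 ↦ 1/3  <
x_1 = 1/3, x_2 = 2/3 ↦ 1/3  <
x_1 = 1/3, x_2 = 1 ↦ 2/3  <
x_1 = 2/3, x_2 = 0 ↦ 1/3  <
x_1 = 2/3, x_2 = 1/3 ↦ 2/3  <
x_1 = 2/3, x_2 = 2/3 ↦ 0  <
x_1 = 2/3, x_2 = 1 ↦ 1/3  <
x_1 = 1, x_2 = 0 ↦ 0  <
x_1 = 1, x_2 = 1/3 ↦ 1  ≥
x_1 = 1, x_2 = 2/3 ↦ 1/3  <
x_1 = 1, x_2 = 1 ↦ 0  <
So 5 of the 16 assignments meet the threshold.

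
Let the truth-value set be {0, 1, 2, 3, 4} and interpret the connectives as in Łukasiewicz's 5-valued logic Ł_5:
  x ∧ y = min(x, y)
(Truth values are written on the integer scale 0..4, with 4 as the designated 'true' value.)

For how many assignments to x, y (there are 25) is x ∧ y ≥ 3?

value 4: 1 assignment (counts)
value 3: 3 assignments (counts)
value 2: 5 assignments
value 1: 7 assignments
value 0: 9 assignments
So 4 of the 25 assignments meet the threshold.

4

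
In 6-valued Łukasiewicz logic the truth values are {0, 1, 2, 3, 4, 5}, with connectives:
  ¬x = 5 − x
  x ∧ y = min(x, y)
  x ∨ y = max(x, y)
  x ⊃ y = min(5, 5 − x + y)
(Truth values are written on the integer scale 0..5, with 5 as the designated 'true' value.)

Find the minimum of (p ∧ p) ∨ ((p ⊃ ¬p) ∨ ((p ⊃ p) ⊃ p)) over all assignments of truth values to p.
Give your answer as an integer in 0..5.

4

Take p = 3:
p ∧ p = 3 ∧ 3 = 3
¬p = ¬3 = 2
p ⊃ ¬p = 3 ⊃ 2 = 4
p ⊃ p = 3 ⊃ 3 = 5
(p ⊃ p) ⊃ p = 5 ⊃ 3 = 3
(p ⊃ ¬p) ∨ ((p ⊃ p) ⊃ p) = 4 ∨ 3 = 4
(p ∧ p) ∨ ((p ⊃ ¬p) ∨ ((p ⊃ p) ⊃ p)) = 3 ∨ 4 = 4
No assignment yields a value below 4, so this is the minimum.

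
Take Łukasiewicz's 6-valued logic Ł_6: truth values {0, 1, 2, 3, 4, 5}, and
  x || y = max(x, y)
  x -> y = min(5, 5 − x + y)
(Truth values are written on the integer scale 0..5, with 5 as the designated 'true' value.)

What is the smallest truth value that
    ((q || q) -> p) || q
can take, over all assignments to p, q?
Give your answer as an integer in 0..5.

Take p = 0, q = 2:
q || q = 2 || 2 = 2
(q || q) -> p = 2 -> 0 = 3
((q || q) -> p) || q = 3 || 2 = 3
No assignment yields a value below 3, so this is the minimum.

3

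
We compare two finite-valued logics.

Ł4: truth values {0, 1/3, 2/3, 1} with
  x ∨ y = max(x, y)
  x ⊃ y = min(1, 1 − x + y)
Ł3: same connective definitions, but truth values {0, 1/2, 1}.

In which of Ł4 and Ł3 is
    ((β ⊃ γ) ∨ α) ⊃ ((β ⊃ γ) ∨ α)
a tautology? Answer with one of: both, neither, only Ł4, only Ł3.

In Ł4: every assignment gives 1 — tautology.
In Ł3: every assignment gives 1 — tautology.

both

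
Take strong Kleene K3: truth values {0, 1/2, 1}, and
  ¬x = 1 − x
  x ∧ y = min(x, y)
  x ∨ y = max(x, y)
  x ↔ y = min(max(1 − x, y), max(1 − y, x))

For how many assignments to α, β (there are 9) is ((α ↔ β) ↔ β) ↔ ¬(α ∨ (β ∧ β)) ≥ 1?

1

α = 0, β = 0 ↦ 0  <
α = 0, β = 1/2 ↦ 1/2  <
α = 0, β = 1 ↦ 1  ≥
α = 1/2, β = 0 ↦ 1/2  <
α = 1/2, β = 1/2 ↦ 1/2  <
α = 1/2, β = 1 ↦ 1/2  <
α = 1, β = 0 ↦ 0  <
α = 1, β = 1/2 ↦ 1/2  <
α = 1, β = 1 ↦ 0  <
So 1 of the 9 assignments meets the threshold.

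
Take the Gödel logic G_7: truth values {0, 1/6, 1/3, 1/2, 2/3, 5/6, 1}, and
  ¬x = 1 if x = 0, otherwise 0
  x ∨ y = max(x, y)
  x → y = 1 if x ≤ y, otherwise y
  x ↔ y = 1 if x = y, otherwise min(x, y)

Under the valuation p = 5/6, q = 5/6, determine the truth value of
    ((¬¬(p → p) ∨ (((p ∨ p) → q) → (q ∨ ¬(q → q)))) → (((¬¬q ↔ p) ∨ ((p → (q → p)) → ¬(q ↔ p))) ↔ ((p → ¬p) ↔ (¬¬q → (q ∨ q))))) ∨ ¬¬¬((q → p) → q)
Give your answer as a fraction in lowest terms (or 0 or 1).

p → p = 5/6 → 5/6 = 1
¬(p → p) = ¬1 = 0
¬¬(p → p) = ¬0 = 1
p ∨ p = 5/6 ∨ 5/6 = 5/6
(p ∨ p) → q = 5/6 → 5/6 = 1
q → q = 5/6 → 5/6 = 1
¬(q → q) = ¬1 = 0
q ∨ ¬(q → q) = 5/6 ∨ 0 = 5/6
((p ∨ p) → q) → (q ∨ ¬(q → q)) = 1 → 5/6 = 5/6
¬¬(p → p) ∨ (((p ∨ p) → q) → (q ∨ ¬(q → q))) = 1 ∨ 5/6 = 1
¬q = ¬5/6 = 0
¬¬q = ¬0 = 1
¬¬q ↔ p = 1 ↔ 5/6 = 5/6
q → p = 5/6 → 5/6 = 1
p → (q → p) = 5/6 → 1 = 1
q ↔ p = 5/6 ↔ 5/6 = 1
¬(q ↔ p) = ¬1 = 0
(p → (q → p)) → ¬(q ↔ p) = 1 → 0 = 0
(¬¬q ↔ p) ∨ ((p → (q → p)) → ¬(q ↔ p)) = 5/6 ∨ 0 = 5/6
¬p = ¬5/6 = 0
p → ¬p = 5/6 → 0 = 0
¬q = ¬5/6 = 0
¬¬q = ¬0 = 1
q ∨ q = 5/6 ∨ 5/6 = 5/6
¬¬q → (q ∨ q) = 1 → 5/6 = 5/6
(p → ¬p) ↔ (¬¬q → (q ∨ q)) = 0 ↔ 5/6 = 0
((¬¬q ↔ p) ∨ ((p → (q → p)) → ¬(q ↔ p))) ↔ ((p → ¬p) ↔ (¬¬q → (q ∨ q))) = 5/6 ↔ 0 = 0
(¬¬(p → p) ∨ (((p ∨ p) → q) → (q ∨ ¬(q → q)))) → (((¬¬q ↔ p) ∨ ((p → (q → p)) → ¬(q ↔ p))) ↔ ((p → ¬p) ↔ (¬¬q → (q ∨ q)))) = 1 → 0 = 0
q → p = 5/6 → 5/6 = 1
(q → p) → q = 1 → 5/6 = 5/6
¬((q → p) → q) = ¬5/6 = 0
¬¬((q → p) → q) = ¬0 = 1
¬¬¬((q → p) → q) = ¬1 = 0
((¬¬(p → p) ∨ (((p ∨ p) → q) → (q ∨ ¬(q → q)))) → (((¬¬q ↔ p) ∨ ((p → (q → p)) → ¬(q ↔ p))) ↔ ((p → ¬p) ↔ (¬¬q → (q ∨ q))))) ∨ ¬¬¬((q → p) → q) = 0 ∨ 0 = 0

0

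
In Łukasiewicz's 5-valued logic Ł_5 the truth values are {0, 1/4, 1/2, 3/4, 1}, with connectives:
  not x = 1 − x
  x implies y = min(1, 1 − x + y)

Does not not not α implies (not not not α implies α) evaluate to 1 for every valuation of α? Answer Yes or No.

No

Counterexample: take α = 0.
not α = not 0 = 1
not not α = not 1 = 0
not not not α = not 0 = 1
not α = not 0 = 1
not not α = not 1 = 0
not not not α = not 0 = 1
not not not α implies α = 1 implies 0 = 0
not not not α implies (not not not α implies α) = 1 implies 0 = 0
This gives 0 ≠ 1.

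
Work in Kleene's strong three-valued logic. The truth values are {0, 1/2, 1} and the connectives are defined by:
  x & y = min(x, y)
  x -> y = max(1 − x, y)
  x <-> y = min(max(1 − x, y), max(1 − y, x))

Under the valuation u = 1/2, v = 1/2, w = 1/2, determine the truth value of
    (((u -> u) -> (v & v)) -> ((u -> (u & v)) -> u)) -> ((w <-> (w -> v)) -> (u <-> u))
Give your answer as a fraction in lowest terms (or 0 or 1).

u -> u = 1/2 -> 1/2 = 1/2
v & v = 1/2 & 1/2 = 1/2
(u -> u) -> (v & v) = 1/2 -> 1/2 = 1/2
u & v = 1/2 & 1/2 = 1/2
u -> (u & v) = 1/2 -> 1/2 = 1/2
(u -> (u & v)) -> u = 1/2 -> 1/2 = 1/2
((u -> u) -> (v & v)) -> ((u -> (u & v)) -> u) = 1/2 -> 1/2 = 1/2
w -> v = 1/2 -> 1/2 = 1/2
w <-> (w -> v) = 1/2 <-> 1/2 = 1/2
u <-> u = 1/2 <-> 1/2 = 1/2
(w <-> (w -> v)) -> (u <-> u) = 1/2 -> 1/2 = 1/2
(((u -> u) -> (v & v)) -> ((u -> (u & v)) -> u)) -> ((w <-> (w -> v)) -> (u <-> u)) = 1/2 -> 1/2 = 1/2

1/2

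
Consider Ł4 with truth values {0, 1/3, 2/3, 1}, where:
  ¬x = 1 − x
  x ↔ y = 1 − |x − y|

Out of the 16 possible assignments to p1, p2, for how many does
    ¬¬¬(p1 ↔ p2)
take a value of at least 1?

p1 = 0, p2 = 0 ↦ 0  <
p1 = 0, p2 = 1/3 ↦ 1/3  <
p1 = 0, p2 = 2/3 ↦ 2/3  <
p1 = 0, p2 = 1 ↦ 1  ≥
p1 = 1/3, p2 = 0 ↦ 1/3  <
p1 = 1/3, p2 = 1/3 ↦ 0  <
p1 = 1/3, p2 = 2/3 ↦ 1/3  <
p1 = 1/3, p2 = 1 ↦ 2/3  <
p1 = 2/3, p2 = 0 ↦ 2/3  <
p1 = 2/3, p2 = 1/3 ↦ 1/3  <
p1 = 2/3, p2 = 2/3 ↦ 0  <
p1 = 2/3, p2 = 1 ↦ 1/3  <
p1 = 1, p2 = 0 ↦ 1  ≥
p1 = 1, p2 = 1/3 ↦ 2/3  <
p1 = 1, p2 = 2/3 ↦ 1/3  <
p1 = 1, p2 = 1 ↦ 0  <
So 2 of the 16 assignments meet the threshold.

2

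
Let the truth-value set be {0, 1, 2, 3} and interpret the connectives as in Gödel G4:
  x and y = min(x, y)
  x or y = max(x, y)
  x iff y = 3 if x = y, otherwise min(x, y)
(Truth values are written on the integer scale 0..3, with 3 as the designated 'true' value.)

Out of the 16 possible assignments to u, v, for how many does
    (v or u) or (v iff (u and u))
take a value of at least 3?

u = 0, v = 0 ↦ 3  ≥
u = 0, v = 1 ↦ 1  <
u = 0, v = 2 ↦ 2  <
u = 0, v = 3 ↦ 3  ≥
u = 1, v = 0 ↦ 1  <
u = 1, v = 1 ↦ 3  ≥
u = 1, v = 2 ↦ 2  <
u = 1, v = 3 ↦ 3  ≥
u = 2, v = 0 ↦ 2  <
u = 2, v = 1 ↦ 2  <
u = 2, v = 2 ↦ 3  ≥
u = 2, v = 3 ↦ 3  ≥
u = 3, v = 0 ↦ 3  ≥
u = 3, v = 1 ↦ 3  ≥
u = 3, v = 2 ↦ 3  ≥
u = 3, v = 3 ↦ 3  ≥
So 10 of the 16 assignments meet the threshold.

10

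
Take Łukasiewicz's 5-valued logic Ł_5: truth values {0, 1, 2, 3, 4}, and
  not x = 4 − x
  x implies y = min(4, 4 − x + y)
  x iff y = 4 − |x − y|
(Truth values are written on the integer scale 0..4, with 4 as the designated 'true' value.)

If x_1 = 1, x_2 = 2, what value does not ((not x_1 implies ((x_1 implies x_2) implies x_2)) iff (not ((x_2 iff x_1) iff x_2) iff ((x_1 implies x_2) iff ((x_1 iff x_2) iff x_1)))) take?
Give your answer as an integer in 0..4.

not x_1 = not 1 = 3
x_1 implies x_2 = 1 implies 2 = 4
(x_1 implies x_2) implies x_2 = 4 implies 2 = 2
not x_1 implies ((x_1 implies x_2) implies x_2) = 3 implies 2 = 3
x_2 iff x_1 = 2 iff 1 = 3
(x_2 iff x_1) iff x_2 = 3 iff 2 = 3
not ((x_2 iff x_1) iff x_2) = not 3 = 1
x_1 implies x_2 = 1 implies 2 = 4
x_1 iff x_2 = 1 iff 2 = 3
(x_1 iff x_2) iff x_1 = 3 iff 1 = 2
(x_1 implies x_2) iff ((x_1 iff x_2) iff x_1) = 4 iff 2 = 2
not ((x_2 iff x_1) iff x_2) iff ((x_1 implies x_2) iff ((x_1 iff x_2) iff x_1)) = 1 iff 2 = 3
(not x_1 implies ((x_1 implies x_2) implies x_2)) iff (not ((x_2 iff x_1) iff x_2) iff ((x_1 implies x_2) iff ((x_1 iff x_2) iff x_1))) = 3 iff 3 = 4
not ((not x_1 implies ((x_1 implies x_2) implies x_2)) iff (not ((x_2 iff x_1) iff x_2) iff ((x_1 implies x_2) iff ((x_1 iff x_2) iff x_1)))) = not 4 = 0

0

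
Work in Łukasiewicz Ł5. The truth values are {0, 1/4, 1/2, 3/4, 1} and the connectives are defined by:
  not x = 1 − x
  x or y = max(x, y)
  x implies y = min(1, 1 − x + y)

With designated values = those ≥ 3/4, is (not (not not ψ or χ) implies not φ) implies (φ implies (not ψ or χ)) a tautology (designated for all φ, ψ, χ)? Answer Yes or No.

No

Counterexample: take φ = 1/2, ψ = 1, χ = 0.
not ψ = not 1 = 0
not not ψ = not 0 = 1
not not ψ or χ = 1 or 0 = 1
not (not not ψ or χ) = not 1 = 0
not φ = not 1/2 = 1/2
not (not not ψ or χ) implies not φ = 0 implies 1/2 = 1
not ψ = not 1 = 0
not ψ or χ = 0 or 0 = 0
φ implies (not ψ or χ) = 1/2 implies 0 = 1/2
(not (not not ψ or χ) implies not φ) implies (φ implies (not ψ or χ)) = 1 implies 1/2 = 1/2
This gives 1/2, which is below 3/4.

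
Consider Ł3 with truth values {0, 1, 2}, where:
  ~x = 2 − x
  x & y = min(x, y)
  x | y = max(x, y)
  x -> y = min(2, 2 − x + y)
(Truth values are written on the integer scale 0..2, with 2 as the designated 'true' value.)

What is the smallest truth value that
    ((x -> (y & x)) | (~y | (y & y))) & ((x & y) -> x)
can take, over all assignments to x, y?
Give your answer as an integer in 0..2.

1

Take x = 2, y = 1:
y & x = 1 & 2 = 1
x -> (y & x) = 2 -> 1 = 1
~y = ~1 = 1
y & y = 1 & 1 = 1
~y | (y & y) = 1 | 1 = 1
(x -> (y & x)) | (~y | (y & y)) = 1 | 1 = 1
x & y = 2 & 1 = 1
(x & y) -> x = 1 -> 2 = 2
((x -> (y & x)) | (~y | (y & y))) & ((x & y) -> x) = 1 & 2 = 1
No assignment yields a value below 1, so this is the minimum.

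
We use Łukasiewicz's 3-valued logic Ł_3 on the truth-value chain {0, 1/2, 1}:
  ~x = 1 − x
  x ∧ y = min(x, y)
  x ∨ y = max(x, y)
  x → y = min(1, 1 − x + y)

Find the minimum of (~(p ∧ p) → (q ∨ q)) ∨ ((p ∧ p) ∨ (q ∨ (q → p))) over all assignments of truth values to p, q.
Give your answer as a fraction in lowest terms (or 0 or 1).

Take p = 0, q = 1/2:
p ∧ p = 0 ∧ 0 = 0
~(p ∧ p) = ~0 = 1
q ∨ q = 1/2 ∨ 1/2 = 1/2
~(p ∧ p) → (q ∨ q) = 1 → 1/2 = 1/2
p ∧ p = 0 ∧ 0 = 0
q → p = 1/2 → 0 = 1/2
q ∨ (q → p) = 1/2 ∨ 1/2 = 1/2
(p ∧ p) ∨ (q ∨ (q → p)) = 0 ∨ 1/2 = 1/2
(~(p ∧ p) → (q ∨ q)) ∨ ((p ∧ p) ∨ (q ∨ (q → p))) = 1/2 ∨ 1/2 = 1/2
No assignment yields a value below 1/2, so this is the minimum.

1/2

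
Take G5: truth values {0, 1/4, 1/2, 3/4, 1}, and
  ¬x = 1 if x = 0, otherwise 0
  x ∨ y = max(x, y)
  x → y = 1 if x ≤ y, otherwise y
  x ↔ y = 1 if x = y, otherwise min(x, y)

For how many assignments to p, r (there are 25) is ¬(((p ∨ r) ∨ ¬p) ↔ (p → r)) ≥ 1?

4

value 1: 4 assignments (counts)
value 0: 21 assignments
So 4 of the 25 assignments meet the threshold.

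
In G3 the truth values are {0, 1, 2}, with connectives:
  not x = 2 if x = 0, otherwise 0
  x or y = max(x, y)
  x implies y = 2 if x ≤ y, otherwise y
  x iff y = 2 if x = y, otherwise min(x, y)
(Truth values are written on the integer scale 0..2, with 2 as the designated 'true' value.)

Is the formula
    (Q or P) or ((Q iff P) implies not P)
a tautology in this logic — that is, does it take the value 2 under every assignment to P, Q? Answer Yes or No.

Counterexample: take P = 1, Q = 1.
Q or P = 1 or 1 = 1
Q iff P = 1 iff 1 = 2
not P = not 1 = 0
(Q iff P) implies not P = 2 implies 0 = 0
(Q or P) or ((Q iff P) implies not P) = 1 or 0 = 1
This gives 1 ≠ 2.

No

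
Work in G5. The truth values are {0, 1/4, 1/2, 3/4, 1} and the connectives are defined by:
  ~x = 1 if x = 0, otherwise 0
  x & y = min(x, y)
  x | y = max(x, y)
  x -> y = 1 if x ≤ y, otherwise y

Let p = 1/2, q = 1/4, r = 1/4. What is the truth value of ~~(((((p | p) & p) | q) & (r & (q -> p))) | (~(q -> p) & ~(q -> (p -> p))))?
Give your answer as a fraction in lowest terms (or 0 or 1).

p | p = 1/2 | 1/2 = 1/2
(p | p) & p = 1/2 & 1/2 = 1/2
((p | p) & p) | q = 1/2 | 1/4 = 1/2
q -> p = 1/4 -> 1/2 = 1
r & (q -> p) = 1/4 & 1 = 1/4
(((p | p) & p) | q) & (r & (q -> p)) = 1/2 & 1/4 = 1/4
q -> p = 1/4 -> 1/2 = 1
~(q -> p) = ~1 = 0
p -> p = 1/2 -> 1/2 = 1
q -> (p -> p) = 1/4 -> 1 = 1
~(q -> (p -> p)) = ~1 = 0
~(q -> p) & ~(q -> (p -> p)) = 0 & 0 = 0
((((p | p) & p) | q) & (r & (q -> p))) | (~(q -> p) & ~(q -> (p -> p))) = 1/4 | 0 = 1/4
~(((((p | p) & p) | q) & (r & (q -> p))) | (~(q -> p) & ~(q -> (p -> p)))) = ~1/4 = 0
~~(((((p | p) & p) | q) & (r & (q -> p))) | (~(q -> p) & ~(q -> (p -> p)))) = ~0 = 1

1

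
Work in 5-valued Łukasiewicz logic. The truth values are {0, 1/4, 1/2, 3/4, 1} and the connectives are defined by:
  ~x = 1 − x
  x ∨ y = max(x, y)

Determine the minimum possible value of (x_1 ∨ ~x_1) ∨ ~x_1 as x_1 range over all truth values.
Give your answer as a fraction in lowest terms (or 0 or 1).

Take x_1 = 1/2:
~x_1 = ~1/2 = 1/2
x_1 ∨ ~x_1 = 1/2 ∨ 1/2 = 1/2
~x_1 = ~1/2 = 1/2
(x_1 ∨ ~x_1) ∨ ~x_1 = 1/2 ∨ 1/2 = 1/2
No assignment yields a value below 1/2, so this is the minimum.

1/2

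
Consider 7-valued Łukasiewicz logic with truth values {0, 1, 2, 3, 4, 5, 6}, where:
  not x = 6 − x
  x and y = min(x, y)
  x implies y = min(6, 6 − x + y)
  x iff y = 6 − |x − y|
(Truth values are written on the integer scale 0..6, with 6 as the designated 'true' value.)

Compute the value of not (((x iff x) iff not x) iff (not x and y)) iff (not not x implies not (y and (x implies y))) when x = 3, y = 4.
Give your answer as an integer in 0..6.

1

x iff x = 3 iff 3 = 6
not x = not 3 = 3
(x iff x) iff not x = 6 iff 3 = 3
not x = not 3 = 3
not x and y = 3 and 4 = 3
((x iff x) iff not x) iff (not x and y) = 3 iff 3 = 6
not (((x iff x) iff not x) iff (not x and y)) = not 6 = 0
not x = not 3 = 3
not not x = not 3 = 3
x implies y = 3 implies 4 = 6
y and (x implies y) = 4 and 6 = 4
not (y and (x implies y)) = not 4 = 2
not not x implies not (y and (x implies y)) = 3 implies 2 = 5
not (((x iff x) iff not x) iff (not x and y)) iff (not not x implies not (y and (x implies y))) = 0 iff 5 = 1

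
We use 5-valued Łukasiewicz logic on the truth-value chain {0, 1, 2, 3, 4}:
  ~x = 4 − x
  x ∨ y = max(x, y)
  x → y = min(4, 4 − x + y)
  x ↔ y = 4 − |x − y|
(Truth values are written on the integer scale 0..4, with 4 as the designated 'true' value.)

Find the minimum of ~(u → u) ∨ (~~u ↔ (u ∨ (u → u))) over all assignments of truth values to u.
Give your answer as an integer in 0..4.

Take u = 0:
u → u = 0 → 0 = 4
~(u → u) = ~4 = 0
~u = ~0 = 4
~~u = ~4 = 0
u → u = 0 → 0 = 4
u ∨ (u → u) = 0 ∨ 4 = 4
~~u ↔ (u ∨ (u → u)) = 0 ↔ 4 = 0
~(u → u) ∨ (~~u ↔ (u ∨ (u → u))) = 0 ∨ 0 = 0
No assignment yields a value below 0, so this is the minimum.

0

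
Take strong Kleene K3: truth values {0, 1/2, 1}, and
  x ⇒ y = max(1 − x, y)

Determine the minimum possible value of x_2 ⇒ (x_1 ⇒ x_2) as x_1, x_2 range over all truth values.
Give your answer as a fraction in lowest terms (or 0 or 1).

1/2

Take x_1 = 1/2, x_2 = 1/2:
x_1 ⇒ x_2 = 1/2 ⇒ 1/2 = 1/2
x_2 ⇒ (x_1 ⇒ x_2) = 1/2 ⇒ 1/2 = 1/2
No assignment yields a value below 1/2, so this is the minimum.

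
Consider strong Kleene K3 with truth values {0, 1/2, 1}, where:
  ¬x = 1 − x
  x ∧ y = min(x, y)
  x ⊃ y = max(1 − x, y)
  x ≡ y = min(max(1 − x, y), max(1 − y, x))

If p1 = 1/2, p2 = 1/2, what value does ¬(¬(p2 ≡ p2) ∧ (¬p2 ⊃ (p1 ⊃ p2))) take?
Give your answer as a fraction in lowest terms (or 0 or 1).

1/2

p2 ≡ p2 = 1/2 ≡ 1/2 = 1/2
¬(p2 ≡ p2) = ¬1/2 = 1/2
¬p2 = ¬1/2 = 1/2
p1 ⊃ p2 = 1/2 ⊃ 1/2 = 1/2
¬p2 ⊃ (p1 ⊃ p2) = 1/2 ⊃ 1/2 = 1/2
¬(p2 ≡ p2) ∧ (¬p2 ⊃ (p1 ⊃ p2)) = 1/2 ∧ 1/2 = 1/2
¬(¬(p2 ≡ p2) ∧ (¬p2 ⊃ (p1 ⊃ p2))) = ¬1/2 = 1/2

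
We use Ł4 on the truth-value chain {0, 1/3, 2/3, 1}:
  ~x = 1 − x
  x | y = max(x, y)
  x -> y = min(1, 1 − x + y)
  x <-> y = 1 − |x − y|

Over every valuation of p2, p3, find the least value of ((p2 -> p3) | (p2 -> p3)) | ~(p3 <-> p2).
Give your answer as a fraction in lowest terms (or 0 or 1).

2/3

Take p2 = 1/3, p3 = 0:
p2 -> p3 = 1/3 -> 0 = 2/3
p2 -> p3 = 1/3 -> 0 = 2/3
(p2 -> p3) | (p2 -> p3) = 2/3 | 2/3 = 2/3
p3 <-> p2 = 0 <-> 1/3 = 2/3
~(p3 <-> p2) = ~2/3 = 1/3
((p2 -> p3) | (p2 -> p3)) | ~(p3 <-> p2) = 2/3 | 1/3 = 2/3
No assignment yields a value below 2/3, so this is the minimum.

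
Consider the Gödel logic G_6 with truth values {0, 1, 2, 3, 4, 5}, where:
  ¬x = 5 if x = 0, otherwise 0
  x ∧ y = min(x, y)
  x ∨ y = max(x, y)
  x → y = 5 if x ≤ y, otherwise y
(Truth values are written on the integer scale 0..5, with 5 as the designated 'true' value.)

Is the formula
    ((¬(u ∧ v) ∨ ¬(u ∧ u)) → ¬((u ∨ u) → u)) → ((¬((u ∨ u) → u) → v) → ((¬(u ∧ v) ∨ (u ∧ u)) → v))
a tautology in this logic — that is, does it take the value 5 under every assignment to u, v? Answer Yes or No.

Counterexample: take u = 2, v = 1.
u ∧ v = 2 ∧ 1 = 1
¬(u ∧ v) = ¬1 = 0
u ∧ u = 2 ∧ 2 = 2
¬(u ∧ u) = ¬2 = 0
¬(u ∧ v) ∨ ¬(u ∧ u) = 0 ∨ 0 = 0
u ∨ u = 2 ∨ 2 = 2
(u ∨ u) → u = 2 → 2 = 5
¬((u ∨ u) → u) = ¬5 = 0
(¬(u ∧ v) ∨ ¬(u ∧ u)) → ¬((u ∨ u) → u) = 0 → 0 = 5
u ∨ u = 2 ∨ 2 = 2
(u ∨ u) → u = 2 → 2 = 5
¬((u ∨ u) → u) = ¬5 = 0
¬((u ∨ u) → u) → v = 0 → 1 = 5
u ∧ v = 2 ∧ 1 = 1
¬(u ∧ v) = ¬1 = 0
u ∧ u = 2 ∧ 2 = 2
¬(u ∧ v) ∨ (u ∧ u) = 0 ∨ 2 = 2
(¬(u ∧ v) ∨ (u ∧ u)) → v = 2 → 1 = 1
(¬((u ∨ u) → u) → v) → ((¬(u ∧ v) ∨ (u ∧ u)) → v) = 5 → 1 = 1
((¬(u ∧ v) ∨ ¬(u ∧ u)) → ¬((u ∨ u) → u)) → ((¬((u ∨ u) → u) → v) → ((¬(u ∧ v) ∨ (u ∧ u)) → v)) = 5 → 1 = 1
This gives 1 ≠ 5.

No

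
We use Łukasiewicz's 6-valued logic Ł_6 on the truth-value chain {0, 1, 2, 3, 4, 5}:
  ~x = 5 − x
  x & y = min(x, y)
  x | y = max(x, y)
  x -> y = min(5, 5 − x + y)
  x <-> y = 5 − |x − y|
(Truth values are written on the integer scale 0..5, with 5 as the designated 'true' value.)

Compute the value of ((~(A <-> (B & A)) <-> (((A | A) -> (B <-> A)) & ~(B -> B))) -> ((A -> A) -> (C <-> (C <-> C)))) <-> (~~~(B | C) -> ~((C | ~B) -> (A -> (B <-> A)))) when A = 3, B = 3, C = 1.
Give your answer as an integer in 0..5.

B & A = 3 & 3 = 3
A <-> (B & A) = 3 <-> 3 = 5
~(A <-> (B & A)) = ~5 = 0
A | A = 3 | 3 = 3
B <-> A = 3 <-> 3 = 5
(A | A) -> (B <-> A) = 3 -> 5 = 5
B -> B = 3 -> 3 = 5
~(B -> B) = ~5 = 0
((A | A) -> (B <-> A)) & ~(B -> B) = 5 & 0 = 0
~(A <-> (B & A)) <-> (((A | A) -> (B <-> A)) & ~(B -> B)) = 0 <-> 0 = 5
A -> A = 3 -> 3 = 5
C <-> C = 1 <-> 1 = 5
C <-> (C <-> C) = 1 <-> 5 = 1
(A -> A) -> (C <-> (C <-> C)) = 5 -> 1 = 1
(~(A <-> (B & A)) <-> (((A | A) -> (B <-> A)) & ~(B -> B))) -> ((A -> A) -> (C <-> (C <-> C))) = 5 -> 1 = 1
B | C = 3 | 1 = 3
~(B | C) = ~3 = 2
~~(B | C) = ~2 = 3
~~~(B | C) = ~3 = 2
~B = ~3 = 2
C | ~B = 1 | 2 = 2
B <-> A = 3 <-> 3 = 5
A -> (B <-> A) = 3 -> 5 = 5
(C | ~B) -> (A -> (B <-> A)) = 2 -> 5 = 5
~((C | ~B) -> (A -> (B <-> A))) = ~5 = 0
~~~(B | C) -> ~((C | ~B) -> (A -> (B <-> A))) = 2 -> 0 = 3
((~(A <-> (B & A)) <-> (((A | A) -> (B <-> A)) & ~(B -> B))) -> ((A -> A) -> (C <-> (C <-> C)))) <-> (~~~(B | C) -> ~((C | ~B) -> (A -> (B <-> A)))) = 1 <-> 3 = 3

3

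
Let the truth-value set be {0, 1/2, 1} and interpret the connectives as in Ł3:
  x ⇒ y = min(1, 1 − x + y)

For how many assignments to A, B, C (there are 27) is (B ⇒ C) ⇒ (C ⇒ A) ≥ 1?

value 1: 19 assignments (counts)
value 1/2: 5 assignments
value 0: 3 assignments
So 19 of the 27 assignments meet the threshold.

19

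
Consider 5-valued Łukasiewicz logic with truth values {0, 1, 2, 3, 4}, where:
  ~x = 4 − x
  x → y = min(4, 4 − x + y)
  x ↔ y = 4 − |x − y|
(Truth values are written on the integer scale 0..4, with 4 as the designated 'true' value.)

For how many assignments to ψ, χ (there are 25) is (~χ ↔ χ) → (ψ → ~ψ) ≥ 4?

value 4: 21 assignments (counts)
value 2: 3 assignments
value 0: 1 assignment
So 21 of the 25 assignments meet the threshold.

21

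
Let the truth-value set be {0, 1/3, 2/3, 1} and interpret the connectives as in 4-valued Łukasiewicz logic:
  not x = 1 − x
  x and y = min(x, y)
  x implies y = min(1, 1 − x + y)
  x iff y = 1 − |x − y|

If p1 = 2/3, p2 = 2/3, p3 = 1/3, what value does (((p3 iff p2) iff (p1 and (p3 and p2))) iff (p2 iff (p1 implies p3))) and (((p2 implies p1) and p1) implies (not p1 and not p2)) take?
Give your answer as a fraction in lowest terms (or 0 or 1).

p3 iff p2 = 1/3 iff 2/3 = 2/3
p3 and p2 = 1/3 and 2/3 = 1/3
p1 and (p3 and p2) = 2/3 and 1/3 = 1/3
(p3 iff p2) iff (p1 and (p3 and p2)) = 2/3 iff 1/3 = 2/3
p1 implies p3 = 2/3 implies 1/3 = 2/3
p2 iff (p1 implies p3) = 2/3 iff 2/3 = 1
((p3 iff p2) iff (p1 and (p3 and p2))) iff (p2 iff (p1 implies p3)) = 2/3 iff 1 = 2/3
p2 implies p1 = 2/3 implies 2/3 = 1
(p2 implies p1) and p1 = 1 and 2/3 = 2/3
not p1 = not 2/3 = 1/3
not p2 = not 2/3 = 1/3
not p1 and not p2 = 1/3 and 1/3 = 1/3
((p2 implies p1) and p1) implies (not p1 and not p2) = 2/3 implies 1/3 = 2/3
(((p3 iff p2) iff (p1 and (p3 and p2))) iff (p2 iff (p1 implies p3))) and (((p2 implies p1) and p1) implies (not p1 and not p2)) = 2/3 and 2/3 = 2/3

2/3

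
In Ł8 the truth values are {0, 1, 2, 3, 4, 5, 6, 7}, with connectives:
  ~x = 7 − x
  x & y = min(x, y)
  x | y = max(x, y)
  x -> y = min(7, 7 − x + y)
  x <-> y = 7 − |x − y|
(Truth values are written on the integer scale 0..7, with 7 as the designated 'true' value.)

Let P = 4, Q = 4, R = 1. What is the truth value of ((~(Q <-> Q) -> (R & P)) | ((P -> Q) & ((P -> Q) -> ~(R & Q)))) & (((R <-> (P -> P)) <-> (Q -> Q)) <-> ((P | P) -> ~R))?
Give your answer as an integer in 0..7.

Q <-> Q = 4 <-> 4 = 7
~(Q <-> Q) = ~7 = 0
R & P = 1 & 4 = 1
~(Q <-> Q) -> (R & P) = 0 -> 1 = 7
P -> Q = 4 -> 4 = 7
P -> Q = 4 -> 4 = 7
R & Q = 1 & 4 = 1
~(R & Q) = ~1 = 6
(P -> Q) -> ~(R & Q) = 7 -> 6 = 6
(P -> Q) & ((P -> Q) -> ~(R & Q)) = 7 & 6 = 6
(~(Q <-> Q) -> (R & P)) | ((P -> Q) & ((P -> Q) -> ~(R & Q))) = 7 | 6 = 7
P -> P = 4 -> 4 = 7
R <-> (P -> P) = 1 <-> 7 = 1
Q -> Q = 4 -> 4 = 7
(R <-> (P -> P)) <-> (Q -> Q) = 1 <-> 7 = 1
P | P = 4 | 4 = 4
~R = ~1 = 6
(P | P) -> ~R = 4 -> 6 = 7
((R <-> (P -> P)) <-> (Q -> Q)) <-> ((P | P) -> ~R) = 1 <-> 7 = 1
((~(Q <-> Q) -> (R & P)) | ((P -> Q) & ((P -> Q) -> ~(R & Q)))) & (((R <-> (P -> P)) <-> (Q -> Q)) <-> ((P | P) -> ~R)) = 7 & 1 = 1

1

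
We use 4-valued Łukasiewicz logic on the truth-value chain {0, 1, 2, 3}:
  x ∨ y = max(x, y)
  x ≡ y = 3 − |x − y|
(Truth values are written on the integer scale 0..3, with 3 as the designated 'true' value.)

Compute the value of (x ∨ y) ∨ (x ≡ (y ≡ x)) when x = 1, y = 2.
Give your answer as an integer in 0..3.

x ∨ y = 1 ∨ 2 = 2
y ≡ x = 2 ≡ 1 = 2
x ≡ (y ≡ x) = 1 ≡ 2 = 2
(x ∨ y) ∨ (x ≡ (y ≡ x)) = 2 ∨ 2 = 2

2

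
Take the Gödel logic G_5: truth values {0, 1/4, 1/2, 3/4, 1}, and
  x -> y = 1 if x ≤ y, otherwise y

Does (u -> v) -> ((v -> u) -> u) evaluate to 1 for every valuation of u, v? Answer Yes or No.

No

Counterexample: take u = 0, v = 0.
u -> v = 0 -> 0 = 1
v -> u = 0 -> 0 = 1
(v -> u) -> u = 1 -> 0 = 0
(u -> v) -> ((v -> u) -> u) = 1 -> 0 = 0
This gives 0 ≠ 1.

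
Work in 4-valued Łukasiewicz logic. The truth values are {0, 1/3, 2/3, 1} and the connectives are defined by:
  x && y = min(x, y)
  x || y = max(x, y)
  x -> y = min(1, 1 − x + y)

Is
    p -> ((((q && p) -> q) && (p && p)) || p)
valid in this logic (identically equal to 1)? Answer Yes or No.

Yes

p = 0, q = 0 ↦ 1
p = 0, q = 1/3 ↦ 1
p = 0, q = 2/3 ↦ 1
p = 0, q = 1 ↦ 1
p = 1/3, q = 0 ↦ 1
p = 1/3, q = 1/3 ↦ 1
p = 1/3, q = 2/3 ↦ 1
p = 1/3, q = 1 ↦ 1
p = 2/3, q = 0 ↦ 1
p = 2/3, q = 1/3 ↦ 1
p = 2/3, q = 2/3 ↦ 1
p = 2/3, q = 1 ↦ 1
p = 1, q = 0 ↦ 1
p = 1, q = 1/3 ↦ 1
p = 1, q = 2/3 ↦ 1
p = 1, q = 1 ↦ 1
Every assignment gives a value ≥ 1.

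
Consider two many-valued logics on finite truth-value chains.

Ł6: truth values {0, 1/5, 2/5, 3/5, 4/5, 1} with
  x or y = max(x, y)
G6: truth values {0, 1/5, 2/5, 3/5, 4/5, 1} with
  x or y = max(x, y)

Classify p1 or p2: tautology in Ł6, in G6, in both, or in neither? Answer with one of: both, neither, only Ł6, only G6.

In Ł6: at p1 = 0, p2 = 0 the value is 0 — not a tautology.
In G6: at p1 = 0, p2 = 0 the value is 0 — not a tautology.

neither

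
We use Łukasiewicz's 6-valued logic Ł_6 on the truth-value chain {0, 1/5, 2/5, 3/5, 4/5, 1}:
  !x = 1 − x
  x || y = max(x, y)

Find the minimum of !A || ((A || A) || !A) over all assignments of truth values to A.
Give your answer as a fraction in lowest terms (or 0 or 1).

Take A = 2/5:
!A = !2/5 = 3/5
A || A = 2/5 || 2/5 = 2/5
!A = !2/5 = 3/5
(A || A) || !A = 2/5 || 3/5 = 3/5
!A || ((A || A) || !A) = 3/5 || 3/5 = 3/5
No assignment yields a value below 3/5, so this is the minimum.

3/5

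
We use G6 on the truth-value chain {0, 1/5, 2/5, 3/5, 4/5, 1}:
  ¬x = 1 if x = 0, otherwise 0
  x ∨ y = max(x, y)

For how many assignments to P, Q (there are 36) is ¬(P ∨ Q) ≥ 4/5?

1

value 1: 1 assignment (counts)
value 0: 35 assignments
So 1 of the 36 assignments meets the threshold.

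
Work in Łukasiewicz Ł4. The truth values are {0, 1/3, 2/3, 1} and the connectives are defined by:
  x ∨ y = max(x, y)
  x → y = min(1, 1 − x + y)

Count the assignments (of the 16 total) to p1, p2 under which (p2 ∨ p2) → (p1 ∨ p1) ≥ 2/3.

13

p1 = 0, p2 = 0 ↦ 1  ≥
p1 = 0, p2 = 1/3 ↦ 2/3  ≥
p1 = 0, p2 = 2/3 ↦ 1/3  <
p1 = 0, p2 = 1 ↦ 0  <
p1 = 1/3, p2 = 0 ↦ 1  ≥
p1 = 1/3, p2 = 1/3 ↦ 1  ≥
p1 = 1/3, p2 = 2/3 ↦ 2/3  ≥
p1 = 1/3, p2 = 1 ↦ 1/3  <
p1 = 2/3, p2 = 0 ↦ 1  ≥
p1 = 2/3, p2 = 1/3 ↦ 1  ≥
p1 = 2/3, p2 = 2/3 ↦ 1  ≥
p1 = 2/3, p2 = 1 ↦ 2/3  ≥
p1 = 1, p2 = 0 ↦ 1  ≥
p1 = 1, p2 = 1/3 ↦ 1  ≥
p1 = 1, p2 = 2/3 ↦ 1  ≥
p1 = 1, p2 = 1 ↦ 1  ≥
So 13 of the 16 assignments meet the threshold.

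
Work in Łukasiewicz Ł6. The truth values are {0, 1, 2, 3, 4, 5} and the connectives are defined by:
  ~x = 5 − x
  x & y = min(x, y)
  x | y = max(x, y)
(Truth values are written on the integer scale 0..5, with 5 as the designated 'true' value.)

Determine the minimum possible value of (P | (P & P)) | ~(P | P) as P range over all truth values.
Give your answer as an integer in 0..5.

3

Take P = 2:
P & P = 2 & 2 = 2
P | (P & P) = 2 | 2 = 2
P | P = 2 | 2 = 2
~(P | P) = ~2 = 3
(P | (P & P)) | ~(P | P) = 2 | 3 = 3
No assignment yields a value below 3, so this is the minimum.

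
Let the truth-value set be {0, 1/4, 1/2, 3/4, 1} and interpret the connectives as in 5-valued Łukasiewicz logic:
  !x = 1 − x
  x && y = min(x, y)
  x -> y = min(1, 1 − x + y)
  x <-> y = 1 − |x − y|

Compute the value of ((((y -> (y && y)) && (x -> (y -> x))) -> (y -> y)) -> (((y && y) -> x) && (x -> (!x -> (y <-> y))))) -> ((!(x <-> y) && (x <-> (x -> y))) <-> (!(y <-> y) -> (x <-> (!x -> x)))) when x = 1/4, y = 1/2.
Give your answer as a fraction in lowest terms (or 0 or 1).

y && y = 1/2 && 1/2 = 1/2
y -> (y && y) = 1/2 -> 1/2 = 1
y -> x = 1/2 -> 1/4 = 3/4
x -> (y -> x) = 1/4 -> 3/4 = 1
(y -> (y && y)) && (x -> (y -> x)) = 1 && 1 = 1
y -> y = 1/2 -> 1/2 = 1
((y -> (y && y)) && (x -> (y -> x))) -> (y -> y) = 1 -> 1 = 1
y && y = 1/2 && 1/2 = 1/2
(y && y) -> x = 1/2 -> 1/4 = 3/4
!x = !1/4 = 3/4
y <-> y = 1/2 <-> 1/2 = 1
!x -> (y <-> y) = 3/4 -> 1 = 1
x -> (!x -> (y <-> y)) = 1/4 -> 1 = 1
((y && y) -> x) && (x -> (!x -> (y <-> y))) = 3/4 && 1 = 3/4
(((y -> (y && y)) && (x -> (y -> x))) -> (y -> y)) -> (((y && y) -> x) && (x -> (!x -> (y <-> y)))) = 1 -> 3/4 = 3/4
x <-> y = 1/4 <-> 1/2 = 3/4
!(x <-> y) = !3/4 = 1/4
x -> y = 1/4 -> 1/2 = 1
x <-> (x -> y) = 1/4 <-> 1 = 1/4
!(x <-> y) && (x <-> (x -> y)) = 1/4 && 1/4 = 1/4
y <-> y = 1/2 <-> 1/2 = 1
!(y <-> y) = !1 = 0
!x = !1/4 = 3/4
!x -> x = 3/4 -> 1/4 = 1/2
x <-> (!x -> x) = 1/4 <-> 1/2 = 3/4
!(y <-> y) -> (x <-> (!x -> x)) = 0 -> 3/4 = 1
(!(x <-> y) && (x <-> (x -> y))) <-> (!(y <-> y) -> (x <-> (!x -> x))) = 1/4 <-> 1 = 1/4
((((y -> (y && y)) && (x -> (y -> x))) -> (y -> y)) -> (((y && y) -> x) && (x -> (!x -> (y <-> y))))) -> ((!(x <-> y) && (x <-> (x -> y))) <-> (!(y <-> y) -> (x <-> (!x -> x)))) = 3/4 -> 1/4 = 1/2

1/2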